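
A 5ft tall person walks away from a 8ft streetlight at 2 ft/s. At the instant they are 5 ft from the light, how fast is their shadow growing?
10/3 ft/s

By similar triangles: 8/(x+s) = 5/s
Solving: s = 5x/3
ds/dt = 5/3 · dx/dt = 5/3 · 2 = 10/3 ft/s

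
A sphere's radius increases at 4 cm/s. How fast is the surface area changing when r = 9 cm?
288π cm²/s

S = 4πr²
dS/dt = dS/dr · dr/dt = 8πr · 4
At r = 9: dS/dt = 288π cm²/s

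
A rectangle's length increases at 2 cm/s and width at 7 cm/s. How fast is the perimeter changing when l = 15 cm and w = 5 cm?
18 cm/s

P = 2(l + w)
dP/dt = 2(dl/dt + dw/dt) = 2(2 + 7) = 18 cm/s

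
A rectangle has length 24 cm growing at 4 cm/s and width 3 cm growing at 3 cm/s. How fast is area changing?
84 cm²/s

A = lw
dA/dt = w·dl/dt + l·dw/dt = 3·4 + 24·3 = 84 cm²/s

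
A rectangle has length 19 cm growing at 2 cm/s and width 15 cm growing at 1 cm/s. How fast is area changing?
49 cm²/s

A = lw
dA/dt = w·dl/dt + l·dw/dt = 15·2 + 19·1 = 49 cm²/s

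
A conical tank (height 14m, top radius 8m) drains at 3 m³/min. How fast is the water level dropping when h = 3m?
49/(48π) ≈ 0.3249 m/min

r/h = 8/14, so r = (4/7)h
V = (1/3)πr²h = (1/3)π((4/7)h)²h = (16/147)πh³
dV/dh = (16/49)πh²
dh/dt = (dV/dt)/(dV/dh) = -3/((16/49)π·3²) = -49/(48π) m/min
The level is dropping at 49/(48π) ≈ 0.3249 m/min.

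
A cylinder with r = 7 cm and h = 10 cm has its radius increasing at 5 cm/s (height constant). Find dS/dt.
240π cm²/s

S = 2πrh + 2πr² (lateral + bases)
dS/dt = (2πh + 4πr)·dr/dt = (2π·10 + 4π·7)·5
= 240π cm²/s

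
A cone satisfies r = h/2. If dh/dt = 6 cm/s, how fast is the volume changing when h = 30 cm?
1350π cm³/s

V = (1/3)π(h/2)²h = πh³/12
dV/dt = πh²/4 · 6
At h = 30: dV/dt = 1350π cm³/s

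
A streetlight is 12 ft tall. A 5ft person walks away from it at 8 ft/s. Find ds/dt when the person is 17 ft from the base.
40/7 ft/s

By similar triangles: 12/(x+s) = 5/s
Solving: s = 5x/7
ds/dt = 5/7 · dx/dt = 5/7 · 8 = 40/7 ft/s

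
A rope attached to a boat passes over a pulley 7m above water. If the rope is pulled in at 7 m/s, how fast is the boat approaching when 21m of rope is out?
21√2/4 ≈ 7.425 m/s

rope² = x² + 7²
x = √(21² - 7²) = 14√2
dx/dt = (rope/x) · d(rope)/dt = (21/(14√2)) · (-7) = -21√2/4 m/s
The boat approaches at 21√2/4 ≈ 7.425 m/s.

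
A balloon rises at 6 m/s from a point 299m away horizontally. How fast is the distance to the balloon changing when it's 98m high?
588√99005/99005 ≈ 1.869 m/s

z² = 299² + y²
z = √(299² + 98²) = √99005
dz/dt = y/z · dy/dt = 98/√99005 · 6 = 588√99005/99005 ≈ 1.869 m/s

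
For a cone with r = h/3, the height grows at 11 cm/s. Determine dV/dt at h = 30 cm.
1100π cm³/s

V = (1/3)π(h/3)²h = πh³/27
dV/dt = πh²/9 · 11
At h = 30: dV/dt = 1100π cm³/s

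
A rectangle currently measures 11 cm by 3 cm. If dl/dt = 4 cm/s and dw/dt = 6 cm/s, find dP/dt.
20 cm/s

P = 2(l + w)
dP/dt = 2(dl/dt + dw/dt) = 2(4 + 6) = 20 cm/s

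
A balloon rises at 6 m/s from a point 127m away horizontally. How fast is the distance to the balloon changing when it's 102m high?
612√157/2041 ≈ 3.757 m/s

z² = 127² + y²
z = √(127² + 102²) = 13√157
dz/dt = y/z · dy/dt = 102/(13√157) · 6 = 612√157/2041 ≈ 3.757 m/s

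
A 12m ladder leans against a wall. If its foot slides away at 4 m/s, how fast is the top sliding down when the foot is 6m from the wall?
4√3/3 ≈ 2.309 m/s

x² + y² = 12²
2x·dx/dt + 2y·dy/dt = 0
dy/dt = -x/y · dx/dt = -6/(6√3) · 4 = -4√3/3 m/s
The top is descending at 4√3/3 ≈ 2.309 m/s.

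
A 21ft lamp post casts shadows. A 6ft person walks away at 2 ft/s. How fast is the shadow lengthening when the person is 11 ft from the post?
4/5 ft/s

By similar triangles: 21/(x+s) = 6/s
Solving: s = 6x/15
ds/dt = 6/15 · dx/dt = 2/5 · 2 = 4/5 ft/s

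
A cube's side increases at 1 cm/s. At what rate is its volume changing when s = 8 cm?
192 cm³/s

V = s³
dV/dt = 3s² · ds/dt = 3·8²·1 = 192 cm³/s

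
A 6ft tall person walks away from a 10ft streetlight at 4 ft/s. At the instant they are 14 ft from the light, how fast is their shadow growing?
6 ft/s

By similar triangles: 10/(x+s) = 6/s
Solving: s = 6x/4
ds/dt = 6/4 · dx/dt = 3/2 · 4 = 6 ft/s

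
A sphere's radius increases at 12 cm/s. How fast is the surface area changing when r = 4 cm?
384π cm²/s

S = 4πr²
dS/dt = dS/dr · dr/dt = 8πr · 12
At r = 4: dS/dt = 384π cm²/s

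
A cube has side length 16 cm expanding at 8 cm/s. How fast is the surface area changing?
1536 cm²/s

A = 6s²
dA/dt = 12s · ds/dt = 12·16·8 = 1536 cm²/s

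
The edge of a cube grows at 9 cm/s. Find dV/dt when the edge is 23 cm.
14283 cm³/s

V = s³
dV/dt = 3s² · ds/dt = 3·23²·9 = 14283 cm³/s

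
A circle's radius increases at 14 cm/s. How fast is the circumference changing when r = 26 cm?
28π cm/s

C = 2πr
dC/dt = 2π · dr/dt = 2π · 14 = 28π cm/s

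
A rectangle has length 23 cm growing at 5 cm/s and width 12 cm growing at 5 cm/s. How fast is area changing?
175 cm²/s

A = lw
dA/dt = w·dl/dt + l·dw/dt = 12·5 + 23·5 = 175 cm²/s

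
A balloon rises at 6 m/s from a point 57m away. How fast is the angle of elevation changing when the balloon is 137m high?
0.015533 rad/s

tan(θ) = y/57
sec²(θ) · dθ/dt = (1/57) · dy/dt
dθ/dt = cos²(θ)/57 · 6 = 57/(57² + 137²) · 6
dθ/dt = 0.015533 rad/s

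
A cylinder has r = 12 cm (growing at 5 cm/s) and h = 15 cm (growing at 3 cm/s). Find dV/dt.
2232π cm³/s

V = πr²h
dV/dt = 2πrh·dr/dt + πr²·dh/dt
= 2π(12)(15)(5) + π(12)²(3)
= 2232π cm³/s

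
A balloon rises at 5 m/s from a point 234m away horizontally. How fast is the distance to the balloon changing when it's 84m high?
70√1717/1717 ≈ 1.689 m/s

z² = 234² + y²
z = √(234² + 84²) = 6√1717
dz/dt = y/z · dy/dt = 84/(6√1717) · 5 = 70√1717/1717 ≈ 1.689 m/s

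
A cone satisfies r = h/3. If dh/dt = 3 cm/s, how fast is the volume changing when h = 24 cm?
192π cm³/s

V = (1/3)π(h/3)²h = πh³/27
dV/dt = πh²/9 · 3
At h = 24: dV/dt = 192π cm³/s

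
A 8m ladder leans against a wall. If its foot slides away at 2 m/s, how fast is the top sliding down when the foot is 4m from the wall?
2√3/3 ≈ 1.155 m/s

x² + y² = 8²
2x·dx/dt + 2y·dy/dt = 0
dy/dt = -x/y · dx/dt = -4/(4√3) · 2 = -2√3/3 m/s
The top is descending at 2√3/3 ≈ 1.155 m/s.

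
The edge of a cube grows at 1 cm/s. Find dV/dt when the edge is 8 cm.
192 cm³/s

V = s³
dV/dt = 3s² · ds/dt = 3·8²·1 = 192 cm³/s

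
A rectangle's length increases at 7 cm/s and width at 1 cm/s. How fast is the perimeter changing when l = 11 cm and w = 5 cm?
16 cm/s

P = 2(l + w)
dP/dt = 2(dl/dt + dw/dt) = 2(7 + 1) = 16 cm/s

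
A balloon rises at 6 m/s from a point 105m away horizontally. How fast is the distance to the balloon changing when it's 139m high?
417√30346/15173 ≈ 4.788 m/s

z² = 105² + y²
z = √(105² + 139²) = √30346
dz/dt = y/z · dy/dt = 139/√30346 · 6 = 417√30346/15173 ≈ 4.788 m/s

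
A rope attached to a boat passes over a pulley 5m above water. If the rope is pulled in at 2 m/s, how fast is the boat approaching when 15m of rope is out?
3√2/2 ≈ 2.121 m/s

rope² = x² + 5²
x = √(15² - 5²) = 10√2
dx/dt = (rope/x) · d(rope)/dt = (15/(10√2)) · (-2) = -3√2/2 m/s
The boat approaches at 3√2/2 ≈ 2.121 m/s.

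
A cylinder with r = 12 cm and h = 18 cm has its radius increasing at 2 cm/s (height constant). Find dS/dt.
168π cm²/s

S = 2πrh + 2πr² (lateral + bases)
dS/dt = (2πh + 4πr)·dr/dt = (2π·18 + 4π·12)·2
= 168π cm²/s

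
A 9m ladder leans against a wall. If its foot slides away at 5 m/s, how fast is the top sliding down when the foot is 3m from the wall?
5√2/4 ≈ 1.768 m/s

x² + y² = 9²
2x·dx/dt + 2y·dy/dt = 0
dy/dt = -x/y · dx/dt = -3/(6√2) · 5 = -5√2/4 m/s
The top is descending at 5√2/4 ≈ 1.768 m/s.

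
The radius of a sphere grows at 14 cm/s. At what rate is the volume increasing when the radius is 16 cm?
14336π cm³/s

V = (4/3)πr³
dV/dt = dV/dr · dr/dt = 4πr² · 14
At r = 16: dV/dt = 14336π cm³/s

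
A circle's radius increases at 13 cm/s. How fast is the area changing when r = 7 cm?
182π cm²/s

A = πr²
dA/dt = 2πr · dr/dt = 2π(7)(13) = 182π cm²/s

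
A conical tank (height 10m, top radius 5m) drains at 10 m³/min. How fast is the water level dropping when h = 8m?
5/(8π) ≈ 0.1989 m/min

r/h = 5/10, so r = (1/2)h
V = (1/3)πr²h = (1/3)π((1/2)h)²h = (1/12)πh³
dV/dh = (1/4)πh²
dh/dt = (dV/dt)/(dV/dh) = -10/((1/4)π·8²) = -5/(8π) m/min
The level is dropping at 5/(8π) ≈ 0.1989 m/min.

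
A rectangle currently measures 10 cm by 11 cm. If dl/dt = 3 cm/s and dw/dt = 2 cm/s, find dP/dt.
10 cm/s

P = 2(l + w)
dP/dt = 2(dl/dt + dw/dt) = 2(3 + 2) = 10 cm/s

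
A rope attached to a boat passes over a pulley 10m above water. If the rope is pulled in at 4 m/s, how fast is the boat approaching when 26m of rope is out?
13/3 ≈ 4.333 m/s

rope² = x² + 10²
x = √(26² - 10²) = 24
dx/dt = (rope/x) · d(rope)/dt = (26/24) · (-4) = -13/3 m/s
The boat approaches at 13/3 ≈ 4.333 m/s.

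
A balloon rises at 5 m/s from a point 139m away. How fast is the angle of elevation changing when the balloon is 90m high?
0.025346 rad/s

tan(θ) = y/139
sec²(θ) · dθ/dt = (1/139) · dy/dt
dθ/dt = cos²(θ)/139 · 5 = 139/(139² + 90²) · 5
dθ/dt = 0.025346 rad/s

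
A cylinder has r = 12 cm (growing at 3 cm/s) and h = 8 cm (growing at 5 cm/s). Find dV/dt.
1296π cm³/s

V = πr²h
dV/dt = 2πrh·dr/dt + πr²·dh/dt
= 2π(12)(8)(3) + π(12)²(5)
= 1296π cm³/s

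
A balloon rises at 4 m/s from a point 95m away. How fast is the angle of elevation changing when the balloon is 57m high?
0.03096 rad/s

tan(θ) = y/95
sec²(θ) · dθ/dt = (1/95) · dy/dt
dθ/dt = cos²(θ)/95 · 4 = 95/(95² + 57²) · 4
dθ/dt = 0.03096 rad/s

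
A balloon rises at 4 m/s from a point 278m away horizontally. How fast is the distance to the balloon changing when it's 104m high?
208√881/4405 ≈ 1.402 m/s

z² = 278² + y²
z = √(278² + 104²) = 10√881
dz/dt = y/z · dy/dt = 104/(10√881) · 4 = 208√881/4405 ≈ 1.402 m/s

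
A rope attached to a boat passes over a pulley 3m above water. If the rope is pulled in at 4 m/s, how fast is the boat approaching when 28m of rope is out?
112√31/155 ≈ 4.023 m/s

rope² = x² + 3²
x = √(28² - 3²) = 5√31
dx/dt = (rope/x) · d(rope)/dt = (28/(5√31)) · (-4) = -112√31/155 m/s
The boat approaches at 112√31/155 ≈ 4.023 m/s.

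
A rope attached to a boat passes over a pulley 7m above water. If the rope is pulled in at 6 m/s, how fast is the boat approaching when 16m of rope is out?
32√23/23 ≈ 6.672 m/s

rope² = x² + 7²
x = √(16² - 7²) = 3√23
dx/dt = (rope/x) · d(rope)/dt = (16/(3√23)) · (-6) = -32√23/23 m/s
The boat approaches at 32√23/23 ≈ 6.672 m/s.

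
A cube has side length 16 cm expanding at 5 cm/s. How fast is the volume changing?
3840 cm³/s

V = s³
dV/dt = 3s² · ds/dt = 3·16²·5 = 3840 cm³/s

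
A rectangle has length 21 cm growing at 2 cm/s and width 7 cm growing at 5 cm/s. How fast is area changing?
119 cm²/s

A = lw
dA/dt = w·dl/dt + l·dw/dt = 7·2 + 21·5 = 119 cm²/s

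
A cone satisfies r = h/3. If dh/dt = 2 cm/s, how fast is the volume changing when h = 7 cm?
98π/9 cm³/s

V = (1/3)π(h/3)²h = πh³/27
dV/dt = πh²/9 · 2
At h = 7: dV/dt = 98π/9 cm³/s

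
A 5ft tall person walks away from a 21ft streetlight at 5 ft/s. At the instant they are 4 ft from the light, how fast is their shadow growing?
25/16 ft/s

By similar triangles: 21/(x+s) = 5/s
Solving: s = 5x/16
ds/dt = 5/16 · dx/dt = 5/16 · 5 = 25/16 ft/s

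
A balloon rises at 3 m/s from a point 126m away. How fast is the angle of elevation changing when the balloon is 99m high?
0.014721 rad/s

tan(θ) = y/126
sec²(θ) · dθ/dt = (1/126) · dy/dt
dθ/dt = cos²(θ)/126 · 3 = 126/(126² + 99²) · 3
dθ/dt = 0.014721 rad/s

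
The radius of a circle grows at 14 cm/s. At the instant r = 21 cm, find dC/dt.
28π cm/s

C = 2πr
dC/dt = 2π · dr/dt = 2π · 14 = 28π cm/s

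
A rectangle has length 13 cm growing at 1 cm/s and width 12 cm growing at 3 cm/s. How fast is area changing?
51 cm²/s

A = lw
dA/dt = w·dl/dt + l·dw/dt = 12·1 + 13·3 = 51 cm²/s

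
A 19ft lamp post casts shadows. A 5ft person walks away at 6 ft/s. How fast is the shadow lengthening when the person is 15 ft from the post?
15/7 ft/s

By similar triangles: 19/(x+s) = 5/s
Solving: s = 5x/14
ds/dt = 5/14 · dx/dt = 5/14 · 6 = 15/7 ft/s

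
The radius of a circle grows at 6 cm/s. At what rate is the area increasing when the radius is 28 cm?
336π cm²/s

A = πr²
dA/dt = 2πr · dr/dt = 2π(28)(6) = 336π cm²/s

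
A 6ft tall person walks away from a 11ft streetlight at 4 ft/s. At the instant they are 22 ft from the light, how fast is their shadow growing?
24/5 ft/s

By similar triangles: 11/(x+s) = 6/s
Solving: s = 6x/5
ds/dt = 6/5 · dx/dt = 6/5 · 4 = 24/5 ft/s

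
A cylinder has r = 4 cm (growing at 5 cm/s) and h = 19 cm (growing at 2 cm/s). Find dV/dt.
792π cm³/s

V = πr²h
dV/dt = 2πrh·dr/dt + πr²·dh/dt
= 2π(4)(19)(5) + π(4)²(2)
= 792π cm³/s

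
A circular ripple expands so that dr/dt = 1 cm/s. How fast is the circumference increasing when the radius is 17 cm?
2π cm/s

C = 2πr
dC/dt = 2π · dr/dt = 2π · 1 = 2π cm/s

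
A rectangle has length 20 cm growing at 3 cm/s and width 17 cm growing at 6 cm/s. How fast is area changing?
171 cm²/s

A = lw
dA/dt = w·dl/dt + l·dw/dt = 17·3 + 20·6 = 171 cm²/s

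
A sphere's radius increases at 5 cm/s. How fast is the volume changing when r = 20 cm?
8000π cm³/s

V = (4/3)πr³
dV/dt = dV/dr · dr/dt = 4πr² · 5
At r = 20: dV/dt = 8000π cm³/s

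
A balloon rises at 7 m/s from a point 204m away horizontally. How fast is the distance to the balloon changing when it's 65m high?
455√45841/45841 ≈ 2.125 m/s

z² = 204² + y²
z = √(204² + 65²) = √45841
dz/dt = y/z · dy/dt = 65/√45841 · 7 = 455√45841/45841 ≈ 2.125 m/s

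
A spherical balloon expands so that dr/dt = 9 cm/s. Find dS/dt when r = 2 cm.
144π cm²/s

S = 4πr²
dS/dt = dS/dr · dr/dt = 8πr · 9
At r = 2: dS/dt = 144π cm²/s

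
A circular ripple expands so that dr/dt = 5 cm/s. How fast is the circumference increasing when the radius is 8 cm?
10π cm/s

C = 2πr
dC/dt = 2π · dr/dt = 2π · 5 = 10π cm/s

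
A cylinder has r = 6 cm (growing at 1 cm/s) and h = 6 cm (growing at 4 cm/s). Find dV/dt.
216π cm³/s

V = πr²h
dV/dt = 2πrh·dr/dt + πr²·dh/dt
= 2π(6)(6)(1) + π(6)²(4)
= 216π cm³/s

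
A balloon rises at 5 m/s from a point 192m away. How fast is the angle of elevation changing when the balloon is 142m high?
0.016834 rad/s

tan(θ) = y/192
sec²(θ) · dθ/dt = (1/192) · dy/dt
dθ/dt = cos²(θ)/192 · 5 = 192/(192² + 142²) · 5
dθ/dt = 0.016834 rad/s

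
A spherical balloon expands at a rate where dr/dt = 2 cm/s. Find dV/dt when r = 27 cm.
5832π cm³/s

V = (4/3)πr³
dV/dt = dV/dr · dr/dt = 4πr² · 2
At r = 27: dV/dt = 5832π cm³/s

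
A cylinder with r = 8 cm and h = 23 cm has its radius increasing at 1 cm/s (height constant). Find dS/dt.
78π cm²/s

S = 2πrh + 2πr² (lateral + bases)
dS/dt = (2πh + 4πr)·dr/dt = (2π·23 + 4π·8)·1
= 78π cm²/s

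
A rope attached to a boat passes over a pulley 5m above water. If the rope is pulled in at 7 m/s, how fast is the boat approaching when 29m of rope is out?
203√51/204 ≈ 7.106 m/s

rope² = x² + 5²
x = √(29² - 5²) = 4√51
dx/dt = (rope/x) · d(rope)/dt = (29/(4√51)) · (-7) = -203√51/204 m/s
The boat approaches at 203√51/204 ≈ 7.106 m/s.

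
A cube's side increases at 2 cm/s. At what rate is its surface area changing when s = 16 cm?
384 cm²/s

A = 6s²
dA/dt = 12s · ds/dt = 12·16·2 = 384 cm²/s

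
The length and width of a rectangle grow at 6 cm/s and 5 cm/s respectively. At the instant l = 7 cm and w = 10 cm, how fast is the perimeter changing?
22 cm/s

P = 2(l + w)
dP/dt = 2(dl/dt + dw/dt) = 2(6 + 5) = 22 cm/s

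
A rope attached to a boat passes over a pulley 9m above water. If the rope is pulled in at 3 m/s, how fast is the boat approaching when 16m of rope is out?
48√7/35 ≈ 3.628 m/s

rope² = x² + 9²
x = √(16² - 9²) = 5√7
dx/dt = (rope/x) · d(rope)/dt = (16/(5√7)) · (-3) = -48√7/35 m/s
The boat approaches at 48√7/35 ≈ 3.628 m/s.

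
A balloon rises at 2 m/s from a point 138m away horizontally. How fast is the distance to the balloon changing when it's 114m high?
19√890/445 ≈ 1.274 m/s

z² = 138² + y²
z = √(138² + 114²) = 6√890
dz/dt = y/z · dy/dt = 114/(6√890) · 2 = 19√890/445 ≈ 1.274 m/s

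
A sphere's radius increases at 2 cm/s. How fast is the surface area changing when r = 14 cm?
224π cm²/s

S = 4πr²
dS/dt = dS/dr · dr/dt = 8πr · 2
At r = 14: dS/dt = 224π cm²/s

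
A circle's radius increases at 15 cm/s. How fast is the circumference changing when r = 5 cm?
30π cm/s

C = 2πr
dC/dt = 2π · dr/dt = 2π · 15 = 30π cm/s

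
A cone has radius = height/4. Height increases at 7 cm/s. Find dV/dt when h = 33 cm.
7623π/16 cm³/s

V = (1/3)π(h/4)²h = πh³/48
dV/dt = πh²/16 · 7
At h = 33: dV/dt = 7623π/16 cm³/s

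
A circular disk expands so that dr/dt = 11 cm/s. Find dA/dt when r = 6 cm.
132π cm²/s

A = πr²
dA/dt = 2πr · dr/dt = 2π(6)(11) = 132π cm²/s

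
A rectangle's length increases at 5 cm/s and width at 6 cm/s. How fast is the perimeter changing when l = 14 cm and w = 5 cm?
22 cm/s

P = 2(l + w)
dP/dt = 2(dl/dt + dw/dt) = 2(5 + 6) = 22 cm/s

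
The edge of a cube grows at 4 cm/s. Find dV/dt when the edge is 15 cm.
2700 cm³/s

V = s³
dV/dt = 3s² · ds/dt = 3·15²·4 = 2700 cm³/s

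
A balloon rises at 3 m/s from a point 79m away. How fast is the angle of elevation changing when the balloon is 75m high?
0.019973 rad/s

tan(θ) = y/79
sec²(θ) · dθ/dt = (1/79) · dy/dt
dθ/dt = cos²(θ)/79 · 3 = 79/(79² + 75²) · 3
dθ/dt = 0.019973 rad/s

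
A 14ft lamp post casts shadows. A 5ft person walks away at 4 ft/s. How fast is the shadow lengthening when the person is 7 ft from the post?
20/9 ft/s

By similar triangles: 14/(x+s) = 5/s
Solving: s = 5x/9
ds/dt = 5/9 · dx/dt = 5/9 · 4 = 20/9 ft/s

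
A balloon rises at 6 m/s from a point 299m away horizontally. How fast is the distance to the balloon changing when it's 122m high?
732√104285/104285 ≈ 2.267 m/s

z² = 299² + y²
z = √(299² + 122²) = √104285
dz/dt = y/z · dy/dt = 122/√104285 · 6 = 732√104285/104285 ≈ 2.267 m/s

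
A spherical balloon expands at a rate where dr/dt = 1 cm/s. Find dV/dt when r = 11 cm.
484π cm³/s

V = (4/3)πr³
dV/dt = dV/dr · dr/dt = 4πr² · 1
At r = 11: dV/dt = 484π cm³/s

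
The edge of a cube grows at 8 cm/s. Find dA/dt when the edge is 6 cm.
576 cm²/s

A = 6s²
dA/dt = 12s · ds/dt = 12·6·8 = 576 cm²/s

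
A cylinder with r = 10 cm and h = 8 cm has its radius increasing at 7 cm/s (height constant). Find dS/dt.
392π cm²/s

S = 2πrh + 2πr² (lateral + bases)
dS/dt = (2πh + 4πr)·dr/dt = (2π·8 + 4π·10)·7
= 392π cm²/s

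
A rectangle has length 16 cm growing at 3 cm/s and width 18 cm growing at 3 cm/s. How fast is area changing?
102 cm²/s

A = lw
dA/dt = w·dl/dt + l·dw/dt = 18·3 + 16·3 = 102 cm²/s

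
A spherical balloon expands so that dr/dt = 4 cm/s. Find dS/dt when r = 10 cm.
320π cm²/s

S = 4πr²
dS/dt = dS/dr · dr/dt = 8πr · 4
At r = 10: dS/dt = 320π cm²/s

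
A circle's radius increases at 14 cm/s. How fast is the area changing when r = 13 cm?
364π cm²/s

A = πr²
dA/dt = 2πr · dr/dt = 2π(13)(14) = 364π cm²/s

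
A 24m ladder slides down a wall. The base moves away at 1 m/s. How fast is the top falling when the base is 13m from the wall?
13√407/407 ≈ 0.6444 m/s

x² + y² = 24²
2x·dx/dt + 2y·dy/dt = 0
dy/dt = -x/y · dx/dt = -13/√407 · 1 = -13√407/407 m/s
The top is descending at 13√407/407 ≈ 0.6444 m/s.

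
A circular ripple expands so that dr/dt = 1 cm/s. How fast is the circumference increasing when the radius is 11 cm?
2π cm/s

C = 2πr
dC/dt = 2π · dr/dt = 2π · 1 = 2π cm/s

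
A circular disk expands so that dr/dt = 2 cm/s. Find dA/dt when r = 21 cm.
84π cm²/s

A = πr²
dA/dt = 2πr · dr/dt = 2π(21)(2) = 84π cm²/s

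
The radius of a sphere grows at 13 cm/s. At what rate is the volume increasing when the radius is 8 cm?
3328π cm³/s

V = (4/3)πr³
dV/dt = dV/dr · dr/dt = 4πr² · 13
At r = 8: dV/dt = 3328π cm³/s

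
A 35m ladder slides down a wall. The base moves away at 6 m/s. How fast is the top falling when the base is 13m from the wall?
13√66/44 ≈ 2.4 m/s

x² + y² = 35²
2x·dx/dt + 2y·dy/dt = 0
dy/dt = -x/y · dx/dt = -13/(4√66) · 6 = -13√66/44 m/s
The top is descending at 13√66/44 ≈ 2.4 m/s.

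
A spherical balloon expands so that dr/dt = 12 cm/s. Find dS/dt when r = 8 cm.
768π cm²/s

S = 4πr²
dS/dt = dS/dr · dr/dt = 8πr · 12
At r = 8: dS/dt = 768π cm²/s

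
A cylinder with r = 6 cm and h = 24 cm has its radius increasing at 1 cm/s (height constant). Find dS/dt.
72π cm²/s

S = 2πrh + 2πr² (lateral + bases)
dS/dt = (2πh + 4πr)·dr/dt = (2π·24 + 4π·6)·1
= 72π cm²/s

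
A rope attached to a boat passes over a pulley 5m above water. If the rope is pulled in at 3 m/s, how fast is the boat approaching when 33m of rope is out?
99√266/532 ≈ 3.035 m/s

rope² = x² + 5²
x = √(33² - 5²) = 2√266
dx/dt = (rope/x) · d(rope)/dt = (33/(2√266)) · (-3) = -99√266/532 m/s
The boat approaches at 99√266/532 ≈ 3.035 m/s.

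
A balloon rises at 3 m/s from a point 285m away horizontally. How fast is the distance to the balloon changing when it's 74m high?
222√86701/86701 ≈ 0.7539 m/s

z² = 285² + y²
z = √(285² + 74²) = √86701
dz/dt = y/z · dy/dt = 74/√86701 · 3 = 222√86701/86701 ≈ 0.7539 m/s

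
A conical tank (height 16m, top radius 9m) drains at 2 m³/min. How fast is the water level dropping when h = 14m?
128/(3969π) ≈ 0.01027 m/min

r/h = 9/16, so r = (9/16)h
V = (1/3)πr²h = (1/3)π((9/16)h)²h = (27/256)πh³
dV/dh = (81/256)πh²
dh/dt = (dV/dt)/(dV/dh) = -2/((81/256)π·14²) = -128/(3969π) m/min
The level is dropping at 128/(3969π) ≈ 0.01027 m/min.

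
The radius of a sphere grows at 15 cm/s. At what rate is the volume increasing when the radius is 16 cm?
15360π cm³/s

V = (4/3)πr³
dV/dt = dV/dr · dr/dt = 4πr² · 15
At r = 16: dV/dt = 15360π cm³/s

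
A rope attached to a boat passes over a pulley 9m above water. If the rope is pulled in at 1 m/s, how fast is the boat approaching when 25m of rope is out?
25√34/136 ≈ 1.072 m/s

rope² = x² + 9²
x = √(25² - 9²) = 4√34
dx/dt = (rope/x) · d(rope)/dt = (25/(4√34)) · (-1) = -25√34/136 m/s
The boat approaches at 25√34/136 ≈ 1.072 m/s.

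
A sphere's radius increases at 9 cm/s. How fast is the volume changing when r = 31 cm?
34596π cm³/s

V = (4/3)πr³
dV/dt = dV/dr · dr/dt = 4πr² · 9
At r = 31: dV/dt = 34596π cm³/s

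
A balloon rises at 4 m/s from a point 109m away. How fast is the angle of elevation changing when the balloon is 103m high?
0.019386 rad/s

tan(θ) = y/109
sec²(θ) · dθ/dt = (1/109) · dy/dt
dθ/dt = cos²(θ)/109 · 4 = 109/(109² + 103²) · 4
dθ/dt = 0.019386 rad/s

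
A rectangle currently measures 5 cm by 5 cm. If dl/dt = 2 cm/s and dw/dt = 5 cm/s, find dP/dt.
14 cm/s

P = 2(l + w)
dP/dt = 2(dl/dt + dw/dt) = 2(2 + 5) = 14 cm/s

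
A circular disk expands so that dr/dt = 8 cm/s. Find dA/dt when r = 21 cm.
336π cm²/s

A = πr²
dA/dt = 2πr · dr/dt = 2π(21)(8) = 336π cm²/s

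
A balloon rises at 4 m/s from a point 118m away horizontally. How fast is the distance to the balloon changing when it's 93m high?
372√22573/22573 ≈ 2.476 m/s

z² = 118² + y²
z = √(118² + 93²) = √22573
dz/dt = y/z · dy/dt = 93/√22573 · 4 = 372√22573/22573 ≈ 2.476 m/s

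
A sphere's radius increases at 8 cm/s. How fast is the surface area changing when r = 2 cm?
128π cm²/s

S = 4πr²
dS/dt = dS/dr · dr/dt = 8πr · 8
At r = 2: dS/dt = 128π cm²/s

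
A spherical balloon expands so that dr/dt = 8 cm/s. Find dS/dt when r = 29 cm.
1856π cm²/s

S = 4πr²
dS/dt = dS/dr · dr/dt = 8πr · 8
At r = 29: dS/dt = 1856π cm²/s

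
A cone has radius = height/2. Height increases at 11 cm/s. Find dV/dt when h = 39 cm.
16731π/4 cm³/s

V = (1/3)π(h/2)²h = πh³/12
dV/dt = πh²/4 · 11
At h = 39: dV/dt = 16731π/4 cm³/s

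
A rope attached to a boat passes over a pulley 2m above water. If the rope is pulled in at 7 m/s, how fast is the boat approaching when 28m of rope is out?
98√195/195 ≈ 7.018 m/s

rope² = x² + 2²
x = √(28² - 2²) = 2√195
dx/dt = (rope/x) · d(rope)/dt = (28/(2√195)) · (-7) = -98√195/195 m/s
The boat approaches at 98√195/195 ≈ 7.018 m/s.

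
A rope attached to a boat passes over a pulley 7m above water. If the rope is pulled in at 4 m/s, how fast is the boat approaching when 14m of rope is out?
8√3/3 ≈ 4.619 m/s

rope² = x² + 7²
x = √(14² - 7²) = 7√3
dx/dt = (rope/x) · d(rope)/dt = (14/(7√3)) · (-4) = -8√3/3 m/s
The boat approaches at 8√3/3 ≈ 4.619 m/s.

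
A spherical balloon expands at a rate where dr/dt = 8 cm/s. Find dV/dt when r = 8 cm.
2048π cm³/s

V = (4/3)πr³
dV/dt = dV/dr · dr/dt = 4πr² · 8
At r = 8: dV/dt = 2048π cm³/s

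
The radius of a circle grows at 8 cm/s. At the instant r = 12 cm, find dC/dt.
16π cm/s

C = 2πr
dC/dt = 2π · dr/dt = 2π · 8 = 16π cm/s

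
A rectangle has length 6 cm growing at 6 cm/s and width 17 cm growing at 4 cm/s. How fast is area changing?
126 cm²/s

A = lw
dA/dt = w·dl/dt + l·dw/dt = 17·6 + 6·4 = 126 cm²/s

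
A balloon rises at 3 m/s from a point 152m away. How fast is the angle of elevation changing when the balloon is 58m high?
0.017228 rad/s

tan(θ) = y/152
sec²(θ) · dθ/dt = (1/152) · dy/dt
dθ/dt = cos²(θ)/152 · 3 = 152/(152² + 58²) · 3
dθ/dt = 0.017228 rad/s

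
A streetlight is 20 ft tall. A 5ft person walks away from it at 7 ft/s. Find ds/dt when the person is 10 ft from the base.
7/3 ft/s

By similar triangles: 20/(x+s) = 5/s
Solving: s = 5x/15
ds/dt = 5/15 · dx/dt = 1/3 · 7 = 7/3 ft/s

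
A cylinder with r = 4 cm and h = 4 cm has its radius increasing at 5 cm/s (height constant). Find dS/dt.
120π cm²/s

S = 2πrh + 2πr² (lateral + bases)
dS/dt = (2πh + 4πr)·dr/dt = (2π·4 + 4π·4)·5
= 120π cm²/s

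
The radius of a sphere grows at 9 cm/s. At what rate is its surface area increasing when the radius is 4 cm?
288π cm²/s

S = 4πr²
dS/dt = dS/dr · dr/dt = 8πr · 9
At r = 4: dS/dt = 288π cm²/s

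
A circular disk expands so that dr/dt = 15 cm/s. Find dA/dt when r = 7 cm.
210π cm²/s

A = πr²
dA/dt = 2πr · dr/dt = 2π(7)(15) = 210π cm²/s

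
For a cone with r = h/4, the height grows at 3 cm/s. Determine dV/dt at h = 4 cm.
3π cm³/s

V = (1/3)π(h/4)²h = πh³/48
dV/dt = πh²/16 · 3
At h = 4: dV/dt = 3π cm³/s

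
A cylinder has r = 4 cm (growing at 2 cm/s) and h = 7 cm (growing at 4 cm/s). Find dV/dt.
176π cm³/s

V = πr²h
dV/dt = 2πrh·dr/dt + πr²·dh/dt
= 2π(4)(7)(2) + π(4)²(4)
= 176π cm³/s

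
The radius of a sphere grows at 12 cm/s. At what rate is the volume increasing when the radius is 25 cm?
30000π cm³/s

V = (4/3)πr³
dV/dt = dV/dr · dr/dt = 4πr² · 12
At r = 25: dV/dt = 30000π cm³/s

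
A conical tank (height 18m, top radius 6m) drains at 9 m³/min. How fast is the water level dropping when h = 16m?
81/(256π) ≈ 0.1007 m/min

r/h = 6/18, so r = (1/3)h
V = (1/3)πr²h = (1/3)π((1/3)h)²h = (1/27)πh³
dV/dh = (1/9)πh²
dh/dt = (dV/dt)/(dV/dh) = -9/((1/9)π·16²) = -81/(256π) m/min
The level is dropping at 81/(256π) ≈ 0.1007 m/min.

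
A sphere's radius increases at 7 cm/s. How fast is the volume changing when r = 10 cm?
2800π cm³/s

V = (4/3)πr³
dV/dt = dV/dr · dr/dt = 4πr² · 7
At r = 10: dV/dt = 2800π cm³/s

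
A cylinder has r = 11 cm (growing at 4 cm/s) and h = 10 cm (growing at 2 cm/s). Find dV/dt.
1122π cm³/s

V = πr²h
dV/dt = 2πrh·dr/dt + πr²·dh/dt
= 2π(11)(10)(4) + π(11)²(2)
= 1122π cm³/s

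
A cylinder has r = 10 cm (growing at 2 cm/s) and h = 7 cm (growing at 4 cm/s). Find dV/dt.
680π cm³/s

V = πr²h
dV/dt = 2πrh·dr/dt + πr²·dh/dt
= 2π(10)(7)(2) + π(10)²(4)
= 680π cm³/s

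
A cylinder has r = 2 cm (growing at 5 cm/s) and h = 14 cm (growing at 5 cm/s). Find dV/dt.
300π cm³/s

V = πr²h
dV/dt = 2πrh·dr/dt + πr²·dh/dt
= 2π(2)(14)(5) + π(2)²(5)
= 300π cm³/s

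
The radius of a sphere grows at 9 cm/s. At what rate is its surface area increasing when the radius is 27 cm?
1944π cm²/s

S = 4πr²
dS/dt = dS/dr · dr/dt = 8πr · 9
At r = 27: dS/dt = 1944π cm²/s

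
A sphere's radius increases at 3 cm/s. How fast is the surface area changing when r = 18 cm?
432π cm²/s

S = 4πr²
dS/dt = dS/dr · dr/dt = 8πr · 3
At r = 18: dS/dt = 432π cm²/s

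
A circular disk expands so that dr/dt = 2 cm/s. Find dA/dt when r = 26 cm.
104π cm²/s

A = πr²
dA/dt = 2πr · dr/dt = 2π(26)(2) = 104π cm²/s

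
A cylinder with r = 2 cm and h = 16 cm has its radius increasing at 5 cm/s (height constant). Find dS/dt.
200π cm²/s

S = 2πrh + 2πr² (lateral + bases)
dS/dt = (2πh + 4πr)·dr/dt = (2π·16 + 4π·2)·5
= 200π cm²/s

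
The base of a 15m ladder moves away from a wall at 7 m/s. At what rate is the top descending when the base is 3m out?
7√6/12 ≈ 1.429 m/s

x² + y² = 15²
2x·dx/dt + 2y·dy/dt = 0
dy/dt = -x/y · dx/dt = -3/(6√6) · 7 = -7√6/12 m/s
The top is descending at 7√6/12 ≈ 1.429 m/s.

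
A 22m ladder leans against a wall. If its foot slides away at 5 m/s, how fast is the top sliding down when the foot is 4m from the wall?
10√13/39 ≈ 0.9245 m/s

x² + y² = 22²
2x·dx/dt + 2y·dy/dt = 0
dy/dt = -x/y · dx/dt = -4/(6√13) · 5 = -10√13/39 m/s
The top is descending at 10√13/39 ≈ 0.9245 m/s.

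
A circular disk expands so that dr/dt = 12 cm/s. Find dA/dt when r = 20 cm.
480π cm²/s

A = πr²
dA/dt = 2πr · dr/dt = 2π(20)(12) = 480π cm²/s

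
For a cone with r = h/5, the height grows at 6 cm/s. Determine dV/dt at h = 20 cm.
96π cm³/s

V = (1/3)π(h/5)²h = πh³/75
dV/dt = πh²/25 · 6
At h = 20: dV/dt = 96π cm³/s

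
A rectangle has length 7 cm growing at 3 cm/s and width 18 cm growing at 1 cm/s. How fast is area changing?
61 cm²/s

A = lw
dA/dt = w·dl/dt + l·dw/dt = 18·3 + 7·1 = 61 cm²/s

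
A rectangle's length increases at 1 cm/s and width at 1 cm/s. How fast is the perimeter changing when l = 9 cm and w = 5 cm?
4 cm/s

P = 2(l + w)
dP/dt = 2(dl/dt + dw/dt) = 2(1 + 1) = 4 cm/s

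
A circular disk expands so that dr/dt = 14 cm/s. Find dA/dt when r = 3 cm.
84π cm²/s

A = πr²
dA/dt = 2πr · dr/dt = 2π(3)(14) = 84π cm²/s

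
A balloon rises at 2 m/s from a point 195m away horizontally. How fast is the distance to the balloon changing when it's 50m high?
20√1621/1621 ≈ 0.4968 m/s

z² = 195² + y²
z = √(195² + 50²) = 5√1621
dz/dt = y/z · dy/dt = 50/(5√1621) · 2 = 20√1621/1621 ≈ 0.4968 m/s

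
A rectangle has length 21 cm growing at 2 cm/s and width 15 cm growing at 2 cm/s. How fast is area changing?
72 cm²/s

A = lw
dA/dt = w·dl/dt + l·dw/dt = 15·2 + 21·2 = 72 cm²/s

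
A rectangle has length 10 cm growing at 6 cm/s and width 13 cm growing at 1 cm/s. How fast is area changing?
88 cm²/s

A = lw
dA/dt = w·dl/dt + l·dw/dt = 13·6 + 10·1 = 88 cm²/s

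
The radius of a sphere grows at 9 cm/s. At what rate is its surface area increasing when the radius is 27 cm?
1944π cm²/s

S = 4πr²
dS/dt = dS/dr · dr/dt = 8πr · 9
At r = 27: dS/dt = 1944π cm²/s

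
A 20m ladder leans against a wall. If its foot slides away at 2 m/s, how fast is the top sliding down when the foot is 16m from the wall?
8/3 ≈ 2.667 m/s

x² + y² = 20²
2x·dx/dt + 2y·dy/dt = 0
dy/dt = -x/y · dx/dt = -16/12 · 2 = -8/3 m/s
The top is descending at 8/3 ≈ 2.667 m/s.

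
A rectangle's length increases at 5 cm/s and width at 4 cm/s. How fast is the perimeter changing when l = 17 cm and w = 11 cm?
18 cm/s

P = 2(l + w)
dP/dt = 2(dl/dt + dw/dt) = 2(5 + 4) = 18 cm/s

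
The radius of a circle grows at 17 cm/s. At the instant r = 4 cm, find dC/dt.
34π cm/s

C = 2πr
dC/dt = 2π · dr/dt = 2π · 17 = 34π cm/s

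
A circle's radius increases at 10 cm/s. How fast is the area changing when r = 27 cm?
540π cm²/s

A = πr²
dA/dt = 2πr · dr/dt = 2π(27)(10) = 540π cm²/s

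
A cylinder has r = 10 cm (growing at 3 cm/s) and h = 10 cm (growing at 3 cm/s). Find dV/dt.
900π cm³/s

V = πr²h
dV/dt = 2πrh·dr/dt + πr²·dh/dt
= 2π(10)(10)(3) + π(10)²(3)
= 900π cm³/s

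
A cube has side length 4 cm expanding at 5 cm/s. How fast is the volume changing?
240 cm³/s

V = s³
dV/dt = 3s² · ds/dt = 3·4²·5 = 240 cm³/s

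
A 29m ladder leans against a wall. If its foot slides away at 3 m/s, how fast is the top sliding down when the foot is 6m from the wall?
18√805/805 ≈ 0.6344 m/s

x² + y² = 29²
2x·dx/dt + 2y·dy/dt = 0
dy/dt = -x/y · dx/dt = -6/√805 · 3 = -18√805/805 m/s
The top is descending at 18√805/805 ≈ 0.6344 m/s.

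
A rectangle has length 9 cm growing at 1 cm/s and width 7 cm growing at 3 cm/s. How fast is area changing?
34 cm²/s

A = lw
dA/dt = w·dl/dt + l·dw/dt = 7·1 + 9·3 = 34 cm²/s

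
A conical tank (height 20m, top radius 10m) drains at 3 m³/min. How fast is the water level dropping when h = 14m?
3/(49π) ≈ 0.01949 m/min

r/h = 10/20, so r = (1/2)h
V = (1/3)πr²h = (1/3)π((1/2)h)²h = (1/12)πh³
dV/dh = (1/4)πh²
dh/dt = (dV/dt)/(dV/dh) = -3/((1/4)π·14²) = -3/(49π) m/min
The level is dropping at 3/(49π) ≈ 0.01949 m/min.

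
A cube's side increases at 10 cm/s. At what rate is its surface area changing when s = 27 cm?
3240 cm²/s

A = 6s²
dA/dt = 12s · ds/dt = 12·27·10 = 3240 cm²/s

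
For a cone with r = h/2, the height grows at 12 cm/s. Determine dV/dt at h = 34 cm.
3468π cm³/s

V = (1/3)π(h/2)²h = πh³/12
dV/dt = πh²/4 · 12
At h = 34: dV/dt = 3468π cm³/s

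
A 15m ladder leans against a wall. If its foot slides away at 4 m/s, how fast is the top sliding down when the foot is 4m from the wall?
16√209/209 ≈ 1.107 m/s

x² + y² = 15²
2x·dx/dt + 2y·dy/dt = 0
dy/dt = -x/y · dx/dt = -4/√209 · 4 = -16√209/209 m/s
The top is descending at 16√209/209 ≈ 1.107 m/s.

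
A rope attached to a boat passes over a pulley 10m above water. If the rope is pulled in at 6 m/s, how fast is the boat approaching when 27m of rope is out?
162√629/629 ≈ 6.459 m/s

rope² = x² + 10²
x = √(27² - 10²) = √629
dx/dt = (rope/x) · d(rope)/dt = (27/√629) · (-6) = -162√629/629 m/s
The boat approaches at 162√629/629 ≈ 6.459 m/s.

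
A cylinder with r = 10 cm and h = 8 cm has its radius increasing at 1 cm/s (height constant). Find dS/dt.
56π cm²/s

S = 2πrh + 2πr² (lateral + bases)
dS/dt = (2πh + 4πr)·dr/dt = (2π·8 + 4π·10)·1
= 56π cm²/s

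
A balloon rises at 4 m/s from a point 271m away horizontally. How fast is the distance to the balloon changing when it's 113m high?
226√86210/43105 ≈ 1.539 m/s

z² = 271² + y²
z = √(271² + 113²) = √86210
dz/dt = y/z · dy/dt = 113/√86210 · 4 = 226√86210/43105 ≈ 1.539 m/s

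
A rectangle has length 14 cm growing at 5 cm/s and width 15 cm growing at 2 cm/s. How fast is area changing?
103 cm²/s

A = lw
dA/dt = w·dl/dt + l·dw/dt = 15·5 + 14·2 = 103 cm²/s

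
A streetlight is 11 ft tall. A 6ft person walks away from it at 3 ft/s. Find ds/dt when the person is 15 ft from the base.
18/5 ft/s

By similar triangles: 11/(x+s) = 6/s
Solving: s = 6x/5
ds/dt = 6/5 · dx/dt = 6/5 · 3 = 18/5 ft/s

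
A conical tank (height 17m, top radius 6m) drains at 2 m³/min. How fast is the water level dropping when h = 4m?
289/(288π) ≈ 0.3194 m/min

r/h = 6/17, so r = (6/17)h
V = (1/3)πr²h = (1/3)π((6/17)h)²h = (12/289)πh³
dV/dh = (36/289)πh²
dh/dt = (dV/dt)/(dV/dh) = -2/((36/289)π·4²) = -289/(288π) m/min
The level is dropping at 289/(288π) ≈ 0.3194 m/min.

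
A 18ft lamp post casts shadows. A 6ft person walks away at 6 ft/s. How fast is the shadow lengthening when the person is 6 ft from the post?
3 ft/s

By similar triangles: 18/(x+s) = 6/s
Solving: s = 6x/12
ds/dt = 6/12 · dx/dt = 1/2 · 6 = 3 ft/s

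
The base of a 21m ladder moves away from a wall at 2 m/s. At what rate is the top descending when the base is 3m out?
√3/6 ≈ 0.2887 m/s

x² + y² = 21²
2x·dx/dt + 2y·dy/dt = 0
dy/dt = -x/y · dx/dt = -3/(12√3) · 2 = -√3/6 m/s
The top is descending at √3/6 ≈ 0.2887 m/s.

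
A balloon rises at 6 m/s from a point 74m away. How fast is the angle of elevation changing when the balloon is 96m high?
0.030221 rad/s

tan(θ) = y/74
sec²(θ) · dθ/dt = (1/74) · dy/dt
dθ/dt = cos²(θ)/74 · 6 = 74/(74² + 96²) · 6
dθ/dt = 0.030221 rad/s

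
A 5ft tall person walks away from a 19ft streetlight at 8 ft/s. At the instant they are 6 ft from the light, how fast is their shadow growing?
20/7 ft/s

By similar triangles: 19/(x+s) = 5/s
Solving: s = 5x/14
ds/dt = 5/14 · dx/dt = 5/14 · 8 = 20/7 ft/s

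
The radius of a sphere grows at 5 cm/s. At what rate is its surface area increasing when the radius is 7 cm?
280π cm²/s

S = 4πr²
dS/dt = dS/dr · dr/dt = 8πr · 5
At r = 7: dS/dt = 280π cm²/s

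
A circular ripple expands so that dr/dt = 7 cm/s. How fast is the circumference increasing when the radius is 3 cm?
14π cm/s

C = 2πr
dC/dt = 2π · dr/dt = 2π · 7 = 14π cm/s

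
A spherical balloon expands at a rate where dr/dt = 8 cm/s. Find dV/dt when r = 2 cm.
128π cm³/s

V = (4/3)πr³
dV/dt = dV/dr · dr/dt = 4πr² · 8
At r = 2: dV/dt = 128π cm³/s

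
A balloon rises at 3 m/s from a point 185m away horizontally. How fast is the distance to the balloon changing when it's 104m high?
312√45041/45041 ≈ 1.47 m/s

z² = 185² + y²
z = √(185² + 104²) = √45041
dz/dt = y/z · dy/dt = 104/√45041 · 3 = 312√45041/45041 ≈ 1.47 m/s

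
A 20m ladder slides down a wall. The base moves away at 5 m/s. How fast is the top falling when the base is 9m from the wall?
45√319/319 ≈ 2.52 m/s

x² + y² = 20²
2x·dx/dt + 2y·dy/dt = 0
dy/dt = -x/y · dx/dt = -9/√319 · 5 = -45√319/319 m/s
The top is descending at 45√319/319 ≈ 2.52 m/s.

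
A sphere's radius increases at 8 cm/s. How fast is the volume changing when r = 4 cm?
512π cm³/s

V = (4/3)πr³
dV/dt = dV/dr · dr/dt = 4πr² · 8
At r = 4: dV/dt = 512π cm³/s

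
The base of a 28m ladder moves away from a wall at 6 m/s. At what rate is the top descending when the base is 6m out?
18√187/187 ≈ 1.316 m/s

x² + y² = 28²
2x·dx/dt + 2y·dy/dt = 0
dy/dt = -x/y · dx/dt = -6/(2√187) · 6 = -18√187/187 m/s
The top is descending at 18√187/187 ≈ 1.316 m/s.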